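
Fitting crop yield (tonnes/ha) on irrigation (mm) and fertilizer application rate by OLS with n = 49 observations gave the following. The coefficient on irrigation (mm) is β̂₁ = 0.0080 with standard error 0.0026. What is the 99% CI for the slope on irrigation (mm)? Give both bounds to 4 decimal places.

df = n − k − 1 = 49 − 2 − 1 = 46.
t* = t_{0.005, 46} = 2.687013.
Margin = t* × SE = 2.687013 × 0.0026 = 0.006986.
CI: 0.0080 ± 0.006986 → (0.0010, 0.0150).
With 99% confidence, each one-unit increase in irrigation (mm) is associated with a change of between 0.0010 and 0.0150 tonnes/ha in crop yield, holding the other predictors fixed.

(0.0010, 0.0150)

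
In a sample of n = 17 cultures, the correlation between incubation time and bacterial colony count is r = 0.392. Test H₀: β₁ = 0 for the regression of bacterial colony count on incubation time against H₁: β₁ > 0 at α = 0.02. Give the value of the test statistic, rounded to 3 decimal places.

t = 1.650

t = r·√(n − 2)/√(1 − r²) = 0.392·√15/√0.846336 = 1.650.
df = n − 2 = 15.
One-sided p ≈ 0.0598, which is ≥ 0.02, so fail to reject H₀.
The data do not give significant evidence of a linear association between incubation time and bacterial colony count.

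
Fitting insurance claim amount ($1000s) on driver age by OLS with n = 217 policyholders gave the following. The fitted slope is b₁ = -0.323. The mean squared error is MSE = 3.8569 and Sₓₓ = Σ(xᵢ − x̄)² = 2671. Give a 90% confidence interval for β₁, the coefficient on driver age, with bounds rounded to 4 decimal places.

(-0.3858, -0.2602)

SE(b₁) = √(MSE/Sₓₓ) = √(3.8569/2671) = 0.0379999.
df = n − 2 = 215.
t* = t_{0.05, 215} = 1.651972.
Margin = t* × SE = 1.651972 × 0.0379999 = 0.062775.
CI: -0.323 ± 0.062775 → (-0.3858, -0.2602).
With 90% confidence, each one-unit increase in driver age is associated with a change of between -0.3858 and -0.2602 $1000s in insurance claim amount.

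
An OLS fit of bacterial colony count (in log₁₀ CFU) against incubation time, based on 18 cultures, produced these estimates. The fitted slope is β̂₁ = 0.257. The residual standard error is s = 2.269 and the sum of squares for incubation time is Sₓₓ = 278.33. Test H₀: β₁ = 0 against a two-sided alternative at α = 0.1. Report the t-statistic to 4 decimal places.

t = 1.8896

SE(β̂₁) = s/√Sₓₓ = 2.269/√278.33 = 0.136005.
t = 0.257 / 0.136005 = 1.8896.
df = n − 2 = 16.
Two-sided p ≈ 0.0771, which is < 0.1, so reject H₀.
There is evidence that incubation time is associated with bacterial colony count.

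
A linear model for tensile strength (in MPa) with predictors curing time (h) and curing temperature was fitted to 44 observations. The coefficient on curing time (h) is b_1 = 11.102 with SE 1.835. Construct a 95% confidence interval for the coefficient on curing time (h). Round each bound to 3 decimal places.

df = n − k − 1 = 44 − 2 − 1 = 41.
t* = t_{0.025, 41} = 2.019541.
Margin = t* × SE = 2.019541 × 1.835 = 3.70586.
CI: 11.102 ± 3.70586 → (7.396, 14.808).
With 95% confidence, each one-unit increase in curing time (h) is associated with a change of between 7.396 and 14.808 MPa in tensile strength, holding the other predictors fixed.

(7.396, 14.808)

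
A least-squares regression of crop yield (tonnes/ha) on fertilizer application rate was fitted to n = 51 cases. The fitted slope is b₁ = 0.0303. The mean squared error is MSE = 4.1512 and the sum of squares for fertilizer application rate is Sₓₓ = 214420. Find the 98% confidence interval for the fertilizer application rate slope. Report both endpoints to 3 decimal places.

(0.020, 0.041)

SE(b₁) = √(MSE/Sₓₓ) = √(4.1512/214420) = 0.00440002.
df = n − 2 = 49.
t* = t_{0.01, 49} = 2.404892.
Margin = t* × SE = 2.404892 × 0.00440002 = 0.01058.
CI: 0.0303 ± 0.01058 → (0.020, 0.041).
With 98% confidence, each one-unit increase in fertilizer application rate is associated with a change of between 0.020 and 0.041 tonnes/ha in crop yield.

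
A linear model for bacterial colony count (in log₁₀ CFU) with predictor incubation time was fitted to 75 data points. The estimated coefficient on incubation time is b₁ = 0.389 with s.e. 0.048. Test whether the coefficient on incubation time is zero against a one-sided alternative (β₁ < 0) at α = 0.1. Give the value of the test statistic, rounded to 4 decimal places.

t = 8.1042

H₀: β₁ = 0 vs H₁: β₁ < 0.
t = (b₁ − β₁⁰)/SE = 0.389 / 0.048 = 8.1042.
df = n − 2 = 75 − 2 = 73.
One-sided p ≈ 1.0000, which is ≥ 0.1, so fail to reject H₀.
The data do not give significant evidence that the true slope on incubation time is negative.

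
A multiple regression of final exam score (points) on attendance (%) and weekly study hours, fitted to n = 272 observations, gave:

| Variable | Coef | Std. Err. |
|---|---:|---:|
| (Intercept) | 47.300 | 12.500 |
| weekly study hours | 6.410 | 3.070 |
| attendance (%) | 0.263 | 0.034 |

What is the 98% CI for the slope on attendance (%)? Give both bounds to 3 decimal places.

Read off: b = 0.263, SE = 0.034 for attendance (%).
df = n − k − 1 = 272 − 2 − 1 = 269.
t* = t_{0.01, 269} = 2.34029.
Margin = t* × SE = 2.34029 × 0.034 = 0.07957.
CI: 0.263 ± 0.07957 → (0.183, 0.343).

(0.183, 0.343)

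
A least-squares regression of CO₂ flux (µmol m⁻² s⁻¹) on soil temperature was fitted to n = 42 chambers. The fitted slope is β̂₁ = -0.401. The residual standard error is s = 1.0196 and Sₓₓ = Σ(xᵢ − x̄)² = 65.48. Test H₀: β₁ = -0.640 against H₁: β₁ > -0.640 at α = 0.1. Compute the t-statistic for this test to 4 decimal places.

t = 1.8968

SE(β̂₁) = s/√Sₓₓ = 1.0196/√65.48 = 0.126001.
t = (-0.401 − (-0.640)) / 0.126001 = 1.8968.
df = n − 2 = 40.
One-sided p ≈ 0.0325, which is < 0.1, so reject H₀.
There is evidence that the true slope on soil temperature exceeds -0.640 µmol m⁻² s⁻¹ per unit.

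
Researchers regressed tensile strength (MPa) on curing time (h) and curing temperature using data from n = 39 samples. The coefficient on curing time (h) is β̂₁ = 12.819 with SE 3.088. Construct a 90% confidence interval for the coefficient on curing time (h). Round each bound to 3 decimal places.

df = n − k − 1 = 39 − 2 − 1 = 36.
t* = t_{0.05, 36} = 1.688298.
Margin = t* × SE = 1.688298 × 3.088 = 5.21346.
CI: 12.819 ± 5.21346 → (7.606, 18.032).
With 90% confidence, each one-unit increase in curing time (h) is associated with a change of between 7.606 and 18.032 MPa in tensile strength, holding the other predictors fixed.

(7.606, 18.032)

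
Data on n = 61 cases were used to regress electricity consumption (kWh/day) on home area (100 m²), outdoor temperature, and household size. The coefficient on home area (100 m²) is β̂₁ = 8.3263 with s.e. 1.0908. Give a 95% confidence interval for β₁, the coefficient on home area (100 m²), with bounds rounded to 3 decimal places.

df = n − k − 1 = 61 − 3 − 1 = 57.
t* = t_{0.025, 57} = 2.002465.
Margin = t* × SE = 2.002465 × 1.0908 = 2.18429.
CI: 8.3263 ± 2.18429 → (6.142, 10.511).
With 95% confidence, each one-unit increase in home area (100 m²) is associated with a change of between 6.142 and 10.511 kWh/day in electricity consumption, holding the other predictors fixed.

(6.142, 10.511)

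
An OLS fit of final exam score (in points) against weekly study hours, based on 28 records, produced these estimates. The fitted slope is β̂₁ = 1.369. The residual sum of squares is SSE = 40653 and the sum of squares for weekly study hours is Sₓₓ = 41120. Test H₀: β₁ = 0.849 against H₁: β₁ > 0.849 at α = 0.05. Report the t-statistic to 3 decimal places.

t = 2.667

MSE = SSE/(n − 2) = 40653/26 = 1563.58.
SE(β̂₁) = √(MSE/Sₓₓ) = √(1563.58/41120) = 0.194999.
t = (1.369 − 0.849) / 0.194999 = 2.667.
df = n − 2 = 26.
One-sided p ≈ 0.0065, which is < 0.05, so reject H₀.
There is evidence that the true slope on weekly study hours exceeds 0.849 points per unit.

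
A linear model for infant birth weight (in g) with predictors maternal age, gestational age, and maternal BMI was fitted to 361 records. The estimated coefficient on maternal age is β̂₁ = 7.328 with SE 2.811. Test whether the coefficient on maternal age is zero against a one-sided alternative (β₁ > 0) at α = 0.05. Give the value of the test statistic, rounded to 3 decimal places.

H₀: β₁ = 0 vs H₁: β₁ > 0.
t = (β̂₁ − β₁⁰)/SE = 7.328 / 2.811 = 2.607.
df = n − k − 1 = 361 − 3 − 1 = 357.
One-sided p ≈ 0.0048, which is < 0.05, so reject H₀.
There is evidence that the true slope on maternal age is positive, holding the other predictors fixed.

t = 2.607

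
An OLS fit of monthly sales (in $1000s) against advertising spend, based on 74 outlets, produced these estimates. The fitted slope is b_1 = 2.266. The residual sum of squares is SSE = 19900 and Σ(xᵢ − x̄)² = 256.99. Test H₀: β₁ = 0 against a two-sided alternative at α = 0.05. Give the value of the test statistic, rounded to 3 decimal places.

t = 2.185

MSE = SSE/(n − 2) = 19900/72 = 276.389.
SE(b_1) = √(MSE/Sₓₓ) = √(276.389/256.99) = 1.03706.
t = 2.266 / 1.03706 = 2.185.
df = n − 2 = 72.
Two-sided p ≈ 0.0321, which is < 0.05, so reject H₀.
There is evidence that advertising spend is associated with monthly sales.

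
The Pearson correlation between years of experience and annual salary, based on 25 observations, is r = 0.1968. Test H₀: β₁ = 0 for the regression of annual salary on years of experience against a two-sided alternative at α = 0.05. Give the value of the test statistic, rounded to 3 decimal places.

t = r·√(n − 2)/√(1 − r²) = 0.1968·√23/√0.96127 = 0.963.
df = n − 2 = 23.
Two-sided p ≈ 0.3457, which is ≥ 0.05, so fail to reject H₀.
The data do not give significant evidence of a linear association between years of experience and annual salary.

t = 0.963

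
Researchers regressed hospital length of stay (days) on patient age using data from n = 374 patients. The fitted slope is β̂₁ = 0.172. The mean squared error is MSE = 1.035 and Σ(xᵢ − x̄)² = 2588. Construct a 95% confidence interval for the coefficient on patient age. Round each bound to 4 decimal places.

(0.1327, 0.2113)

SE(β̂₁) = √(MSE/Sₓₓ) = √(1.035/2588) = 0.0199981.
df = n − 2 = 372.
t* = t_{0.025, 372} = 1.966362.
Margin = t* × SE = 1.966362 × 0.0199981 = 0.039323.
CI: 0.172 ± 0.039323 → (0.1327, 0.2113).
With 95% confidence, each one-unit increase in patient age is associated with a change of between 0.1327 and 0.2113 days in hospital length of stay.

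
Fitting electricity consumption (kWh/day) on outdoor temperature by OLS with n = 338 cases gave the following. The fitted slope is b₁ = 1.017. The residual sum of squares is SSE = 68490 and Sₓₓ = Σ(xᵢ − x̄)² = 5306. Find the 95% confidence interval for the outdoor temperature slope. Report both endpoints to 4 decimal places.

(0.6315, 1.4025)

MSE = SSE/(n − 2) = 68490/336 = 203.839.
SE(b₁) = √(MSE/Sₓₓ) = √(203.839/5306) = 0.196002.
df = n − 2 = 336.
t* = t_{0.025, 336} = 1.967049.
Margin = t* × SE = 1.967049 × 0.196002 = 0.385545.
CI: 1.017 ± 0.385545 → (0.6315, 1.4025).
With 95% confidence, each one-unit increase in outdoor temperature is associated with a change of between 0.6315 and 1.4025 kWh/day in electricity consumption.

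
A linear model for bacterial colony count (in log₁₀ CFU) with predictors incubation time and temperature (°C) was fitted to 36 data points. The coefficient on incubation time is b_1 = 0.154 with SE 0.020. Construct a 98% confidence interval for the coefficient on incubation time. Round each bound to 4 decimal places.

(0.1051, 0.2029)

df = n − k − 1 = 36 − 2 − 1 = 33.
t* = t_{0.01, 33} = 2.444794.
Margin = t* × SE = 2.444794 × 0.020 = 0.048896.
CI: 0.154 ± 0.048896 → (0.1051, 0.2029).
With 98% confidence, each one-unit increase in incubation time is associated with a change of between 0.1051 and 0.2029 log₁₀ CFU in bacterial colony count, holding the other predictors fixed.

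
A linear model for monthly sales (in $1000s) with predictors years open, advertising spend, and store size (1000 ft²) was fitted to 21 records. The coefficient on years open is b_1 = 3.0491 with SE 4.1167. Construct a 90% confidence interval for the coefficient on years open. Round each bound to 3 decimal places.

(-4.112, 10.211)

df = n − k − 1 = 21 − 3 − 1 = 17.
t* = t_{0.05, 17} = 1.739607.
Margin = t* × SE = 1.739607 × 4.1167 = 7.16144.
CI: 3.0491 ± 7.16144 → (-4.112, 10.211).
With 90% confidence, each one-unit increase in years open is associated with a change of between -4.112 and 10.211 $1000s in monthly sales, holding the other predictors fixed.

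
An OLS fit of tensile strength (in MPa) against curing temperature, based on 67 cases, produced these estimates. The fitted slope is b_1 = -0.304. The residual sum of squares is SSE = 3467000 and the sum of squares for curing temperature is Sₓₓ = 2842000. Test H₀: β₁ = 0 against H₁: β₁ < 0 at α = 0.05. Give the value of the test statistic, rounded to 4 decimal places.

t = -2.2190

MSE = SSE/(n − 2) = 3467000/65 = 53338.5.
SE(b_1) = √(MSE/Sₓₓ) = √(53338.5/2842000) = 0.136996.
t = -0.304 / 0.136996 = -2.2190.
df = n − 2 = 65.
One-sided p ≈ 0.0150, which is < 0.05, so reject H₀.
There is evidence that the true slope on curing temperature is negative.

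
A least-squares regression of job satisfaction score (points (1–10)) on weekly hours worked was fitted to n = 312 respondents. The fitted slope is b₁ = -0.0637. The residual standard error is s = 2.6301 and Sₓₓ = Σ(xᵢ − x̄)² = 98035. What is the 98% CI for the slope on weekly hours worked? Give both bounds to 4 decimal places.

(-0.0833, -0.0441)

SE(b₁) = s/√Sₓₓ = 2.6301/√98035 = 0.00840005.
df = n − 2 = 310.
t* = t_{0.01, 310} = 2.338437.
Margin = t* × SE = 2.338437 × 0.00840005 = 0.019643.
CI: -0.0637 ± 0.019643 → (-0.0833, -0.0441).
With 98% confidence, each one-unit increase in weekly hours worked is associated with a change of between -0.0833 and -0.0441 points (1–10) in job satisfaction score.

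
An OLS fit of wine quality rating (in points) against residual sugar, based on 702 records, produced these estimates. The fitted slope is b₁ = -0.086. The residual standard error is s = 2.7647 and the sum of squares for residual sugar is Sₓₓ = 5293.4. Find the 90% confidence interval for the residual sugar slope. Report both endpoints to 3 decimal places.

SE(b₁) = s/√Sₓₓ = 2.7647/√5293.4 = 0.0379997.
df = n − 2 = 700.
t* = t_{0.05, 700} = 1.647033.
Margin = t* × SE = 1.647033 × 0.0379997 = 0.06259.
CI: -0.086 ± 0.06259 → (-0.149, -0.023).
With 90% confidence, each one-unit increase in residual sugar is associated with a change of between -0.149 and -0.023 points in wine quality rating.

(-0.149, -0.023)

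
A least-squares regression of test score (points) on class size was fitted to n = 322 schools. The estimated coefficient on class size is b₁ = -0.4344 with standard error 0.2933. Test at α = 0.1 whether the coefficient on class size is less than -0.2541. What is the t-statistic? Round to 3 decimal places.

t = -0.615

H₀: β₁ = -0.2541 vs H₁: β₁ < -0.2541.
t = (b₁ − β₁⁰)/SE = (-0.4344 − (-0.2541)) / 0.2933 = -0.615.
df = n − 2 = 322 − 2 = 320.
One-sided p ≈ 0.2696, which is ≥ 0.1, so fail to reject H₀.
The data do not give significant evidence that the true slope on class size is below -0.2541 points per unit.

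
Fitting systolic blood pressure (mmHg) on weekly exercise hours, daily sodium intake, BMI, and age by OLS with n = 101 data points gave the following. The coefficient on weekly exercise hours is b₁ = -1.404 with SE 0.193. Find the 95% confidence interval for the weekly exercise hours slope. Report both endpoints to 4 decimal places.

df = n − k − 1 = 101 − 4 − 1 = 96.
t* = t_{0.025, 96} = 1.984984.
Margin = t* × SE = 1.984984 × 0.193 = 0.383102.
CI: -1.404 ± 0.383102 → (-1.7871, -1.0209).
With 95% confidence, each one-unit increase in weekly exercise hours is associated with a change of between -1.7871 and -1.0209 mmHg in systolic blood pressure, holding the other predictors fixed.

(-1.7871, -1.0209)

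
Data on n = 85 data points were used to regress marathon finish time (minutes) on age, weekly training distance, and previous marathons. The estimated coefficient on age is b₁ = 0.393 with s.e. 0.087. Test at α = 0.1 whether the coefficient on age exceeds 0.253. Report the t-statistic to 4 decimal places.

H₀: β₁ = 0.253 vs H₁: β₁ > 0.253.
t = (b₁ − β₁⁰)/SE = (0.393 − 0.253) / 0.087 = 1.6092.
df = n − k − 1 = 85 − 3 − 1 = 81.
One-sided p ≈ 0.0557, which is < 0.1, so reject H₀.
There is evidence that the true slope on age exceeds 0.253 minutes per unit, holding the other predictors fixed.

t = 1.6092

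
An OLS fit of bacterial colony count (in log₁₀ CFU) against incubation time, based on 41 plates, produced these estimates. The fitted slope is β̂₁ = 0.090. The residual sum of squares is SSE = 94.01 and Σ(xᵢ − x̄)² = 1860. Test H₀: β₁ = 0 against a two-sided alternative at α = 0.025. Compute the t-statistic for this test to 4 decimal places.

MSE = SSE/(n − 2) = 94.01/39 = 2.41051.
SE(β̂₁) = √(MSE/Sₓₓ) = √(2.41051/1860) = 0.0359996.
t = 0.090 / 0.0359996 = 2.5000.
df = n − 2 = 39.
Two-sided p ≈ 0.0167, which is < 0.025, so reject H₀.
There is evidence that incubation time is associated with bacterial colony count.

t = 2.5000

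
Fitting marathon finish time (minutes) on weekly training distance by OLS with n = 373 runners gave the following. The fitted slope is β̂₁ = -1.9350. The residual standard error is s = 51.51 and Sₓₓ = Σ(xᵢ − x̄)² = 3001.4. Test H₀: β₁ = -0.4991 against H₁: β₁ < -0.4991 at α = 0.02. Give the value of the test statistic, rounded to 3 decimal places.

t = -1.527

SE(β̂₁) = s/√Sₓₓ = 51.51/√3001.4 = 0.94022.
t = (-1.9350 − (-0.4991)) / 0.94022 = -1.527.
df = n − 2 = 371.
One-sided p ≈ 0.0638, which is ≥ 0.02, so fail to reject H₀.
The data do not give significant evidence that the true slope on weekly training distance is below -0.4991 minutes per unit.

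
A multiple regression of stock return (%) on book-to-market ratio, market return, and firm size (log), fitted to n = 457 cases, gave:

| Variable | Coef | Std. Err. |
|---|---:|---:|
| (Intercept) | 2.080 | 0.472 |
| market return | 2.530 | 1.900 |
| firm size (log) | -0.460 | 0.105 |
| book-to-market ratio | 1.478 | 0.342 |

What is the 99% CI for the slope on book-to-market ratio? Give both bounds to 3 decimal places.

Read off: b = 1.478, SE = 0.342 for book-to-market ratio.
df = n − k − 1 = 457 − 3 − 1 = 453.
t* = t_{0.005, 453} = 2.586726.
Margin = t* × SE = 2.586726 × 0.342 = 0.88466.
CI: 1.478 ± 0.88466 → (0.593, 2.363).

(0.593, 2.363)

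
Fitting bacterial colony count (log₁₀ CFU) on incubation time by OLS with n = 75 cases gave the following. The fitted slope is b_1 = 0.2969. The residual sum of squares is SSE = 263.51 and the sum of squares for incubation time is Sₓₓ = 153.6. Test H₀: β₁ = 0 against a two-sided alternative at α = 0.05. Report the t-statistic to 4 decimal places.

t = 1.9367

MSE = SSE/(n − 2) = 263.51/73 = 3.60973.
SE(b_1) = √(MSE/Sₓₓ) = √(3.60973/153.6) = 0.1533.
t = 0.2969 / 0.1533 = 1.9367.
df = n − 2 = 73.
Two-sided p ≈ 0.0566, which is ≥ 0.05, so fail to reject H₀.
The data do not give significant evidence of an association between incubation time and bacterial colony count.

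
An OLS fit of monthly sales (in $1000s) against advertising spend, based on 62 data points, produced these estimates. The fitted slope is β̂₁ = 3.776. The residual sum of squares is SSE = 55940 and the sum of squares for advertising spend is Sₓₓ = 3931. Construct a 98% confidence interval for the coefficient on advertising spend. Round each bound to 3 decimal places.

(2.612, 4.940)

MSE = SSE/(n − 2) = 55940/60 = 932.333.
SE(β̂₁) = √(MSE/Sₓₓ) = √(932.333/3931) = 0.487006.
df = n − 2 = 60.
t* = t_{0.01, 60} = 2.390119.
Margin = t* × SE = 2.390119 × 0.487006 = 1.16400.
CI: 3.776 ± 1.16400 → (2.612, 4.940).
With 98% confidence, each one-unit increase in advertising spend is associated with a change of between 2.612 and 4.940 $1000s in monthly sales.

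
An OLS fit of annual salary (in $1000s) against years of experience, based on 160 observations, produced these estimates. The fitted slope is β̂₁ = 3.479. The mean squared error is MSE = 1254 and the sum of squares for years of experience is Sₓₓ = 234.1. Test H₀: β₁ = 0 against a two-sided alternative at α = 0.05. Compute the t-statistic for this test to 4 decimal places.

t = 1.5032

SE(β̂₁) = √(MSE/Sₓₓ) = √(1254/234.1) = 2.31445.
t = 3.479 / 2.31445 = 1.5032.
df = n − 2 = 158.
Two-sided p ≈ 0.1348, which is ≥ 0.05, so fail to reject H₀.
The data do not give significant evidence of an association between years of experience and annual salary.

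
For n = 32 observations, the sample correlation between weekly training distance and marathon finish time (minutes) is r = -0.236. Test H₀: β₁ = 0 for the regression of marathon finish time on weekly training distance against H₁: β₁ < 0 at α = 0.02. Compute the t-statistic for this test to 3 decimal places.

t = -1.330

t = r·√(n − 2)/√(1 − r²) = -0.236·√30/√0.944304 = -1.330.
df = n − 2 = 30.
One-sided p ≈ 0.0967, which is ≥ 0.02, so fail to reject H₀.
The data do not give significant evidence of a linear association between weekly training distance and marathon finish time.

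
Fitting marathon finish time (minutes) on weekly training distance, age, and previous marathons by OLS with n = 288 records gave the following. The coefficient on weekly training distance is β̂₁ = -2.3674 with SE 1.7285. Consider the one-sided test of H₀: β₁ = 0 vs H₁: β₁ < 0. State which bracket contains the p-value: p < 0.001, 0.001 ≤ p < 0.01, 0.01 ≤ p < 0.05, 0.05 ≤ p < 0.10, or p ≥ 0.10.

0.05 ≤ p < 0.10

t = -2.3674 / 1.7285 = -1.370.
df = n − k − 1 = 288 − 3 − 1 = 284.
One-sided p = P(T_{284} < t) ≈ 0.0859.
So 0.05 ≤ p < 0.10.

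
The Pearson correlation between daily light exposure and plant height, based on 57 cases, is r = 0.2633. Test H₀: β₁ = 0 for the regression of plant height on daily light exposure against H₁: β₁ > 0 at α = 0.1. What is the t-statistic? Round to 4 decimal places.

t = r·√(n − 2)/√(1 − r²) = 0.2633·√55/√0.930673 = 2.0241.
df = n − 2 = 55.
One-sided p ≈ 0.0239, which is < 0.1, so reject H₀.
There is evidence of a linear association between daily light exposure and plant height.

t = 2.0241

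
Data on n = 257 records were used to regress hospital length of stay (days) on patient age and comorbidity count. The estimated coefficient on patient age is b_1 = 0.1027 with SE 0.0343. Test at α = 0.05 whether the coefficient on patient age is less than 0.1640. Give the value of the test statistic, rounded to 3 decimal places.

t = -1.787

H₀: β₁ = 0.1640 vs H₁: β₁ < 0.1640.
t = (b_1 − β₁⁰)/SE = (0.1027 − 0.1640) / 0.0343 = -1.787.
df = n − k − 1 = 257 − 2 − 1 = 254.
One-sided p ≈ 0.0376, which is < 0.05, so reject H₀.
There is evidence that the true slope on patient age is below 0.1640 days per unit, holding the other predictors fixed.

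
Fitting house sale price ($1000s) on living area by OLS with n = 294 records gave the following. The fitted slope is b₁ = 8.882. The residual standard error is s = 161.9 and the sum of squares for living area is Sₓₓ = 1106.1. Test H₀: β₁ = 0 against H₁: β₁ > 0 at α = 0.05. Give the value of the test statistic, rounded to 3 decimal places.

t = 1.825

SE(b₁) = s/√Sₓₓ = 161.9/√1106.1 = 4.86799.
t = 8.882 / 4.86799 = 1.825.
df = n − 2 = 292.
One-sided p ≈ 0.0345, which is < 0.05, so reject H₀.
There is evidence that the true slope on living area is positive.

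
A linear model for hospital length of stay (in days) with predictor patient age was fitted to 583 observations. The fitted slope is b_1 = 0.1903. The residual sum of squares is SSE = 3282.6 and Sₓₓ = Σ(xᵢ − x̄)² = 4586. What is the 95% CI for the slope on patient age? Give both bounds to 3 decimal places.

MSE = SSE/(n − 2) = 3282.6/581 = 5.64991.
SE(b_1) = √(MSE/Sₓₓ) = √(5.64991/4586) = 0.0350997.
df = n − 2 = 581.
t* = t_{0.025, 581} = 1.964055.
Margin = t* × SE = 1.964055 × 0.0350997 = 0.06894.
CI: 0.1903 ± 0.06894 → (0.121, 0.259).
With 95% confidence, each one-unit increase in patient age is associated with a change of between 0.121 and 0.259 days in hospital length of stay.

(0.121, 0.259)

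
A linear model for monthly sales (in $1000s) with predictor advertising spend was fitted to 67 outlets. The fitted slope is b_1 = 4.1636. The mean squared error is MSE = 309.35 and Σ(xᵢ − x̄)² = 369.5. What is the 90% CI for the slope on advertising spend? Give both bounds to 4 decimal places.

(2.6368, 5.6904)

SE(b_1) = √(MSE/Sₓₓ) = √(309.35/369.5) = 0.914993.
df = n − 2 = 65.
t* = t_{0.05, 65} = 1.668636.
Margin = t* × SE = 1.668636 × 0.914993 = 1.526790.
CI: 4.1636 ± 1.526790 → (2.6368, 5.6904).
With 90% confidence, each one-unit increase in advertising spend is associated with a change of between 2.6368 and 5.6904 $1000s in monthly sales.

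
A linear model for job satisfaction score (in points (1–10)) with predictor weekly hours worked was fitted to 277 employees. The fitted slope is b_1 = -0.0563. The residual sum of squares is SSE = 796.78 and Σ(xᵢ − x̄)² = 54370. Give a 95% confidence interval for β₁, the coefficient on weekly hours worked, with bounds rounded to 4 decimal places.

MSE = SSE/(n − 2) = 796.78/275 = 2.89738.
SE(b_1) = √(MSE/Sₓₓ) = √(2.89738/54370) = 0.00730001.
df = n − 2 = 275.
t* = t_{0.025, 275} = 1.968628.
Margin = t* × SE = 1.968628 × 0.00730001 = 0.014371.
CI: -0.0563 ± 0.014371 → (-0.0707, -0.0419).
With 95% confidence, each one-unit increase in weekly hours worked is associated with a change of between -0.0707 and -0.0419 points (1–10) in job satisfaction score.

(-0.0707, -0.0419)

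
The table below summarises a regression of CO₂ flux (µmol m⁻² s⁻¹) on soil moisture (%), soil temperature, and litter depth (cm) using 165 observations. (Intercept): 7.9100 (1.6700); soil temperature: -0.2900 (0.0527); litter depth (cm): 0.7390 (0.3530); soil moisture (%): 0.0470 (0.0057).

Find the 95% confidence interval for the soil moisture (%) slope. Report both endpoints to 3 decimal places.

Read off: b = 0.0470, SE = 0.0057 for soil moisture (%).
df = n − k − 1 = 165 − 3 − 1 = 161.
t* = t_{0.025, 161} = 1.974808.
Margin = t* × SE = 1.974808 × 0.0057 = 0.01126.
CI: 0.0470 ± 0.01126 → (0.036, 0.058).

(0.036, 0.058)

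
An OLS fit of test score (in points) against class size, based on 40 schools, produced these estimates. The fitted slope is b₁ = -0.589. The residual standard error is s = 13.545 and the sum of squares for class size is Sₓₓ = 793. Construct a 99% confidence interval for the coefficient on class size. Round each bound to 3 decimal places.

(-1.893, 0.715)

SE(b₁) = s/√Sₓₓ = 13.545/√793 = 0.480997.
df = n − 2 = 38.
t* = t_{0.005, 38} = 2.711558.
Margin = t* × SE = 2.711558 × 0.480997 = 1.30425.
CI: -0.589 ± 1.30425 → (-1.893, 0.715).
With 99% confidence, each one-unit increase in class size is associated with a change of between -1.893 and 0.715 points in test score.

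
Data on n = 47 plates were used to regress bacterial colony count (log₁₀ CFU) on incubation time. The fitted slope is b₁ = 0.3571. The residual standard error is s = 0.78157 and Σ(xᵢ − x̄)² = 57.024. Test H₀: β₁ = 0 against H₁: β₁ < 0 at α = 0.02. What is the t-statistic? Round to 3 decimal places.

SE(b₁) = s/√Sₓₓ = 0.78157/√57.024 = 0.1035.
t = 0.3571 / 0.1035 = 3.450.
df = n − 2 = 45.
One-sided p ≈ 0.9994, which is ≥ 0.02, so fail to reject H₀.
The data do not give significant evidence that the true slope on incubation time is negative.

t = 3.450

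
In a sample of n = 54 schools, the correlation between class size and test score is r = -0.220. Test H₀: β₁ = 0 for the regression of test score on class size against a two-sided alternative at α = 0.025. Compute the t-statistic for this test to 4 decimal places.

t = r·√(n − 2)/√(1 − r²) = -0.220·√52/√0.9516 = -1.6263.
df = n − 2 = 52.
Two-sided p ≈ 0.1099, which is ≥ 0.025, so fail to reject H₀.
The data do not give significant evidence of a linear association between class size and test score.

t = -1.6263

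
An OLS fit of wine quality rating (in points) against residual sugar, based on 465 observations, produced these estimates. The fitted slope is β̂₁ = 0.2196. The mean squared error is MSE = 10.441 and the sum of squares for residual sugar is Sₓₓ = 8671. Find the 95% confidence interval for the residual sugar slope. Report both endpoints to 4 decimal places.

(0.1514, 0.2878)

SE(β̂₁) = √(MSE/Sₓₓ) = √(10.441/8671) = 0.0347006.
df = n − 2 = 463.
t* = t_{0.025, 463} = 1.965101.
Margin = t* × SE = 1.965101 × 0.0347006 = 0.068190.
CI: 0.2196 ± 0.068190 → (0.1514, 0.2878).
With 95% confidence, each one-unit increase in residual sugar is associated with a change of between 0.1514 and 0.2878 points in wine quality rating.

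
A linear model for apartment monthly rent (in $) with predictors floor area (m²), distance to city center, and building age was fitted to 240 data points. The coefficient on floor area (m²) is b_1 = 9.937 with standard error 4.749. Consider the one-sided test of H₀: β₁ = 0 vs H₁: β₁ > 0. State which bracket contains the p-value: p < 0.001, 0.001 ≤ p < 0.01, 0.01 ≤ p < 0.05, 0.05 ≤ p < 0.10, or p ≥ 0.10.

0.01 ≤ p < 0.05

t = 9.937 / 4.749 = 2.092.
df = n − k − 1 = 240 − 3 − 1 = 236.
One-sided p = P(T_{236} > t) ≈ 0.0187.
So 0.01 ≤ p < 0.05.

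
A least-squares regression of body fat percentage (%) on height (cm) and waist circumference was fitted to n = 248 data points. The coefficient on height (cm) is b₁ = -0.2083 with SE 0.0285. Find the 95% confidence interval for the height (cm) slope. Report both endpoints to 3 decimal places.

(-0.264, -0.152)

df = n − k − 1 = 248 − 2 − 1 = 245.
t* = t_{0.025, 245} = 1.969694.
Margin = t* × SE = 1.969694 × 0.0285 = 0.05614.
CI: -0.2083 ± 0.05614 → (-0.264, -0.152).
With 95% confidence, each one-unit increase in height (cm) is associated with a change of between -0.264 and -0.152 % in body fat percentage, holding the other predictors fixed.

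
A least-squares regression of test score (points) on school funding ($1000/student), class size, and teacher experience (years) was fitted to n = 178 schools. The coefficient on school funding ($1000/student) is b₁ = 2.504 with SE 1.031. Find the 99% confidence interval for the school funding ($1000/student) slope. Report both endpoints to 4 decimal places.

(-0.1811, 5.1891)

df = n − k − 1 = 178 − 3 − 1 = 174.
t* = t_{0.005, 174} = 2.604379.
Margin = t* × SE = 2.604379 × 1.031 = 2.685115.
CI: 2.504 ± 2.685115 → (-0.1811, 5.1891).
With 99% confidence, each one-unit increase in school funding ($1000/student) is associated with a change of between -0.1811 and 5.1891 points in test score, holding the other predictors fixed.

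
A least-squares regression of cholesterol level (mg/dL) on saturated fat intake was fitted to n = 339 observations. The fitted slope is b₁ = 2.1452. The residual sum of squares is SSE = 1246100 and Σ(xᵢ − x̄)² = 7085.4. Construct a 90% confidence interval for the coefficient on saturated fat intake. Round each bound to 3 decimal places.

(0.954, 3.337)

MSE = SSE/(n − 2) = 1246100/337 = 3697.63.
SE(b₁) = √(MSE/Sₓₓ) = √(3697.63/7085.4) = 0.722403.
df = n − 2 = 337.
t* = t_{0.05, 337} = 1.649388.
Margin = t* × SE = 1.649388 × 0.722403 = 1.19152.
CI: 2.1452 ± 1.19152 → (0.954, 3.337).
With 90% confidence, each one-unit increase in saturated fat intake is associated with a change of between 0.954 and 3.337 mg/dL in cholesterol level.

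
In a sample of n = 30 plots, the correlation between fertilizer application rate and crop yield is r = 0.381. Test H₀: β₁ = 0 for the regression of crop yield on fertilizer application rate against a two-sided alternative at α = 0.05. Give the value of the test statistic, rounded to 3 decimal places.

t = r·√(n − 2)/√(1 − r²) = 0.381·√28/√0.854839 = 2.181.
df = n − 2 = 28.
Two-sided p ≈ 0.0378, which is < 0.05, so reject H₀.
There is evidence of a linear association between fertilizer application rate and crop yield.

t = 2.181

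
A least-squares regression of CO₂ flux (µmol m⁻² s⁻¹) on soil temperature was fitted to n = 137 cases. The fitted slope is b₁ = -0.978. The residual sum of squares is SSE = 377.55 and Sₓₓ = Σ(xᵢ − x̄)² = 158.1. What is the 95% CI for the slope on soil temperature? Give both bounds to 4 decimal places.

(-1.2410, -0.7150)

MSE = SSE/(n − 2) = 377.55/135 = 2.79667.
SE(b₁) = √(MSE/Sₓₓ) = √(2.79667/158.1) = 0.133001.
df = n − 2 = 135.
t* = t_{0.025, 135} = 1.977692.
Margin = t* × SE = 1.977692 × 0.133001 = 0.263035.
CI: -0.978 ± 0.263035 → (-1.2410, -0.7150).
With 95% confidence, each one-unit increase in soil temperature is associated with a change of between -1.2410 and -0.7150 µmol m⁻² s⁻¹ in CO₂ flux.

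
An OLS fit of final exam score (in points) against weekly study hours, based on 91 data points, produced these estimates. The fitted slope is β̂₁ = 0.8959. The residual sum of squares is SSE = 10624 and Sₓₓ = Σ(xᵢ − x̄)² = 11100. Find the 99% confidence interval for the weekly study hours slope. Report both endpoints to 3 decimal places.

MSE = SSE/(n − 2) = 10624/89 = 119.371.
SE(β̂₁) = √(MSE/Sₓₓ) = √(119.371/11100) = 0.103702.
df = n − 2 = 89.
t* = t_{0.005, 89} = 2.632204.
Margin = t* × SE = 2.632204 × 0.103702 = 0.27297.
CI: 0.8959 ± 0.27297 → (0.623, 1.169).
With 99% confidence, each one-unit increase in weekly study hours is associated with a change of between 0.623 and 1.169 points in final exam score.

(0.623, 1.169)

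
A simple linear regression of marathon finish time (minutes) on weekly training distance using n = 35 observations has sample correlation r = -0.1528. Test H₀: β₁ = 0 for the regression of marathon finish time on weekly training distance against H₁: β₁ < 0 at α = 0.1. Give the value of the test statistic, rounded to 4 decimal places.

t = -0.8882

t = r·√(n − 2)/√(1 − r²) = -0.1528·√33/√0.976652 = -0.8882.
df = n − 2 = 33.
One-sided p ≈ 0.1904, which is ≥ 0.1, so fail to reject H₀.
The data do not give significant evidence of a linear association between weekly training distance and marathon finish time.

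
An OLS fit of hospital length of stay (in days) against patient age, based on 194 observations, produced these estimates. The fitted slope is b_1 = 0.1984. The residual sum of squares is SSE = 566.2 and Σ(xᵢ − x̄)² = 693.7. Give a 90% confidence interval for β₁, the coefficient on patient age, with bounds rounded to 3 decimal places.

MSE = SSE/(n − 2) = 566.2/192 = 2.94896.
SE(b_1) = √(MSE/Sₓₓ) = √(2.94896/693.7) = 0.0652001.
df = n − 2 = 192.
t* = t_{0.05, 192} = 1.652829.
Margin = t* × SE = 1.652829 × 0.0652001 = 0.10776.
CI: 0.1984 ± 0.10776 → (0.091, 0.306).
With 90% confidence, each one-unit increase in patient age is associated with a change of between 0.091 and 0.306 days in hospital length of stay.

(0.091, 0.306)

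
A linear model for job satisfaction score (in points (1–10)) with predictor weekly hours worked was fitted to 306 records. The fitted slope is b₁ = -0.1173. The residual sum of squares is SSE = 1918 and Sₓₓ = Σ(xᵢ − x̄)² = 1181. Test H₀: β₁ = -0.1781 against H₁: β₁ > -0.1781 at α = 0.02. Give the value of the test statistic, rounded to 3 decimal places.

t = 0.832

MSE = SSE/(n − 2) = 1918/304 = 6.30921.
SE(b₁) = √(MSE/Sₓₓ) = √(6.30921/1181) = 0.0730908.
t = (-0.1173 − (-0.1781)) / 0.0730908 = 0.832.
df = n − 2 = 304.
One-sided p ≈ 0.2031, which is ≥ 0.02, so fail to reject H₀.
The data do not give significant evidence that the true slope on weekly hours worked exceeds -0.1781 points (1–10) per unit.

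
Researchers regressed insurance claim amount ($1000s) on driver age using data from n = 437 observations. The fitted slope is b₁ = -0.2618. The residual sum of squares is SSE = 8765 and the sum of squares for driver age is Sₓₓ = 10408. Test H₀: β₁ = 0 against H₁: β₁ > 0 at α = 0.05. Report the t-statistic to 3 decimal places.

MSE = SSE/(n − 2) = 8765/435 = 20.1494.
SE(b₁) = √(MSE/Sₓₓ) = √(20.1494/10408) = 0.0439995.
t = -0.2618 / 0.0439995 = -5.950.
df = n − 2 = 435.
One-sided p ≈ 1.0000, which is ≥ 0.05, so fail to reject H₀.
The data do not give significant evidence that the true slope on driver age is positive.

t = -5.950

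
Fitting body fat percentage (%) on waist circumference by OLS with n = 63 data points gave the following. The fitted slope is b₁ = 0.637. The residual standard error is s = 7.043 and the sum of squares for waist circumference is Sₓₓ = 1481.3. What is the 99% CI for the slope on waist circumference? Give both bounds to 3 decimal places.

(0.150, 1.124)

SE(b₁) = s/√Sₓₓ = 7.043/√1481.3 = 0.182994.
df = n − 2 = 61.
t* = t_{0.005, 61} = 2.658857.
Margin = t* × SE = 2.658857 × 0.182994 = 0.48655.
CI: 0.637 ± 0.48655 → (0.150, 1.124).
With 99% confidence, each one-unit increase in waist circumference is associated with a change of between 0.150 and 1.124 % in body fat percentage.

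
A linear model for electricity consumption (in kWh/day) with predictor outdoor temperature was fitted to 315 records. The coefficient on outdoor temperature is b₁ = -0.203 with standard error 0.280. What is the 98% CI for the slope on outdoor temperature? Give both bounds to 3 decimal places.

(-0.858, 0.452)

df = n − 2 = 315 − 2 = 313.
t* = t_{0.01, 313} = 2.33832.
Margin = t* × SE = 2.33832 × 0.280 = 0.65473.
CI: -0.203 ± 0.65473 → (-0.858, 0.452).
With 98% confidence, each one-unit increase in outdoor temperature is associated with a change of between -0.858 and 0.452 kWh/day in electricity consumption.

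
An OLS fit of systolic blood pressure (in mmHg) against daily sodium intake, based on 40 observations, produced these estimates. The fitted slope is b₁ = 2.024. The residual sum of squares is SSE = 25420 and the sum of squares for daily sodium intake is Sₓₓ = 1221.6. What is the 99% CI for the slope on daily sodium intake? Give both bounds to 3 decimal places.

(0.017, 4.031)

MSE = SSE/(n − 2) = 25420/38 = 668.947.
SE(b₁) = √(MSE/Sₓₓ) = √(668.947/1221.6) = 0.74.
df = n − 2 = 38.
t* = t_{0.005, 38} = 2.711558.
Margin = t* × SE = 2.711558 × 0.74 = 2.00655.
CI: 2.024 ± 2.00655 → (0.017, 4.031).
With 99% confidence, each one-unit increase in daily sodium intake is associated with a change of between 0.017 and 4.031 mmHg in systolic blood pressure.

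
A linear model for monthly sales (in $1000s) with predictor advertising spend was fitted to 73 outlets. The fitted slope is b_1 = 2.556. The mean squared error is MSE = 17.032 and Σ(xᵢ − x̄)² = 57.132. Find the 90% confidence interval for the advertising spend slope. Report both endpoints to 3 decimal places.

SE(b_1) = √(MSE/Sₓₓ) = √(17.032/57.132) = 0.546001.
df = n − 2 = 71.
t* = t_{0.05, 71} = 1.6666.
Margin = t* × SE = 1.6666 × 0.546001 = 0.90996.
CI: 2.556 ± 0.90996 → (1.646, 3.466).
With 90% confidence, each one-unit increase in advertising spend is associated with a change of between 1.646 and 3.466 $1000s in monthly sales.

(1.646, 3.466)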